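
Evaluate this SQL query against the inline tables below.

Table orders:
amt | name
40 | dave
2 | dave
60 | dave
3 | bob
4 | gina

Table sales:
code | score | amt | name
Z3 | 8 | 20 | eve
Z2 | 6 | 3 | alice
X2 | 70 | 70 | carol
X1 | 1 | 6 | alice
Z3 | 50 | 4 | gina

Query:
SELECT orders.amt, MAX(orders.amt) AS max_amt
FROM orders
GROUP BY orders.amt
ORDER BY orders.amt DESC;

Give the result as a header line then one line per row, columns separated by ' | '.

After GROUP BY (5 rows):
orders.amt | max_amt
40 | 40
2 | 2
60 | 60
3 | 3
4 | 4
After ORDER BY (5 rows):
orders.amt | max_amt
60 | 60
40 | 40
4 | 4
3 | 3
2 | 2

== RESULT ==
orders.amt | max_amt
60 | 60
40 | 40
4 | 4
3 | 3
2 | 2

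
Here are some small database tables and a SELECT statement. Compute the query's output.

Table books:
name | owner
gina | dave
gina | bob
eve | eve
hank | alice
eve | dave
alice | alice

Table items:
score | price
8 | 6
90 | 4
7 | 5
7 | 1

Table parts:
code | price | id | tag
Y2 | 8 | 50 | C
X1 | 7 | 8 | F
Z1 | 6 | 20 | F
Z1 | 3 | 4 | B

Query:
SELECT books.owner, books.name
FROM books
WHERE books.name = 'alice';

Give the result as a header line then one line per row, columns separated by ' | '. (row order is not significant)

== RESULT ==
books.owner | books.name
alice | alice

Derivation:
After WHERE (1 rows):
books.name | books.owner
alice | alice
After SELECT (1 rows):
books.owner | books.name
alice | alice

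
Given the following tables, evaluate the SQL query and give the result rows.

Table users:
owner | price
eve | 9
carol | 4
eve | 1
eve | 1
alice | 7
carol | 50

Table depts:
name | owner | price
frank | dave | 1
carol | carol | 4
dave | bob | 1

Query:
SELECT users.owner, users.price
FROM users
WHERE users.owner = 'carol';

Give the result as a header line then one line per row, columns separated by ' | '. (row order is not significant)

== RESULT ==
users.owner | users.price
carol | 4
carol | 50

Derivation:
After WHERE (2 rows):
users.owner | users.price
carol | 4
carol | 50
After SELECT (2 rows):
users.owner | users.price
carol | 4
carol | 50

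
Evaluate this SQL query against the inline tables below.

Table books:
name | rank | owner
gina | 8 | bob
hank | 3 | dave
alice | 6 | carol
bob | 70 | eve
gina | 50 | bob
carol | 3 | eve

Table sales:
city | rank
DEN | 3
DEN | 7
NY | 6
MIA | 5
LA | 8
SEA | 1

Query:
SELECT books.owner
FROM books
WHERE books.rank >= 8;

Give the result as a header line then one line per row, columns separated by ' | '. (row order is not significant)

After WHERE (3 rows):
books.name | books.rank | books.owner
gina | 8 | bob
bob | 70 | eve
gina | 50 | bob
After SELECT (3 rows):
books.owner
bob
eve
bob

== RESULT ==
books.owner
bob
eve
bob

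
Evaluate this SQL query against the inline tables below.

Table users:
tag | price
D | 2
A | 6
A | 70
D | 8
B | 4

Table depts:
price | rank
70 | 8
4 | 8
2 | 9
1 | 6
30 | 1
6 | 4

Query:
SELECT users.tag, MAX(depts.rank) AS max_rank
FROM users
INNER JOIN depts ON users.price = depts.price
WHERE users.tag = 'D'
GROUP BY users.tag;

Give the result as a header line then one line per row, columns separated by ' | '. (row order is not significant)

After JOIN depts (4 rows):
users.tag | users.price | depts.price | depts.rank
D | 2 | 2 | 9
A | 6 | 6 | 4
A | 70 | 70 | 8
B | 4 | 4 | 8
After WHERE (1 rows):
users.tag | users.price | depts.price | depts.rank
D | 2 | 2 | 9
After GROUP BY (1 rows):
users.tag | max_rank
D | 9

== RESULT ==
users.tag | max_rank
D | 9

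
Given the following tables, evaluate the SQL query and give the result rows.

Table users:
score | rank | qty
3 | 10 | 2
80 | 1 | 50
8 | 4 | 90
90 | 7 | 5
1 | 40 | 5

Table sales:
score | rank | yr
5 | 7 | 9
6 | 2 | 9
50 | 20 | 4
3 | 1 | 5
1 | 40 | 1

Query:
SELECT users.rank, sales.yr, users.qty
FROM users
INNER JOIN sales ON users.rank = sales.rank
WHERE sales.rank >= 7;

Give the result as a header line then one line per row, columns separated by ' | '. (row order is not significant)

After JOIN sales (3 rows):
users.score | users.rank | users.qty | sales.score | sales.rank | sales.yr
80 | 1 | 50 | 3 | 1 | 5
90 | 7 | 5 | 5 | 7 | 9
1 | 40 | 5 | 1 | 40 | 1
After WHERE (2 rows):
users.score | users.rank | users.qty | sales.score | sales.rank | sales.yr
90 | 7 | 5 | 5 | 7 | 9
1 | 40 | 5 | 1 | 40 | 1
After SELECT (2 rows):
users.rank | sales.yr | users.qty
7 | 9 | 5
40 | 1 | 5

== RESULT ==
users.rank | sales.yr | users.qty
7 | 9 | 5
40 | 1 | 5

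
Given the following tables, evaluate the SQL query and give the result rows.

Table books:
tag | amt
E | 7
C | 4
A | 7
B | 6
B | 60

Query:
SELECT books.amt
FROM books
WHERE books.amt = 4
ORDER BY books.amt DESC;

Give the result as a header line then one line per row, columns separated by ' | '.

After WHERE (1 rows):
books.tag | books.amt
C | 4
After SELECT (1 rows):
books.amt
4
After ORDER BY (1 rows):
books.amt
4

== RESULT ==
books.amt
4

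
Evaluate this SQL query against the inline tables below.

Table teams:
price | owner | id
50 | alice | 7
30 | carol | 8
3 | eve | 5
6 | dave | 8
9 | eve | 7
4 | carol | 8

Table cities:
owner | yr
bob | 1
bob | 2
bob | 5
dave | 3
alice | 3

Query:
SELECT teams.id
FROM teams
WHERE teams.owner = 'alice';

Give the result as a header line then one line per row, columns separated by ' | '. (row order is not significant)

After WHERE (1 rows):
teams.price | teams.owner | teams.id
50 | alice | 7
After SELECT (1 rows):
teams.id
7

== RESULT ==
teams.id
7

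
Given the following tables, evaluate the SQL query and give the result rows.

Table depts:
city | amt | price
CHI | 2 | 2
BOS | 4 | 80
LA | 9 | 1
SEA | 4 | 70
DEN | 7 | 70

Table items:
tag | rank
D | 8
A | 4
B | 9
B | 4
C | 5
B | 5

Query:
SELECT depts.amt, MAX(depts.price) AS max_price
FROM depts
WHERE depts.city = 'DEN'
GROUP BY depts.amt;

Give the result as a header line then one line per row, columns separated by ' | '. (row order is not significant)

== RESULT ==
depts.amt | max_price
7 | 70

Derivation:
After WHERE (1 rows):
depts.city | depts.amt | depts.price
DEN | 7 | 70
After GROUP BY (1 rows):
depts.amt | max_price
7 | 70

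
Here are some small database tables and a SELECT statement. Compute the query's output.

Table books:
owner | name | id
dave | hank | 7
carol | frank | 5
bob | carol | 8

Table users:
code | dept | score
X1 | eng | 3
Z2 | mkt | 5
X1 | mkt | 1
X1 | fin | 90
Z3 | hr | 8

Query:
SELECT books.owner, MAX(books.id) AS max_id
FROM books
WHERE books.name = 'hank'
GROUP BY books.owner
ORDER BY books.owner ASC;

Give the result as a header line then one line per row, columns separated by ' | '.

After WHERE (1 rows):
books.owner | books.name | books.id
dave | hank | 7
After GROUP BY (1 rows):
books.owner | max_id
dave | 7
After ORDER BY (1 rows):
books.owner | max_id
dave | 7

== RESULT ==
books.owner | max_id
dave | 7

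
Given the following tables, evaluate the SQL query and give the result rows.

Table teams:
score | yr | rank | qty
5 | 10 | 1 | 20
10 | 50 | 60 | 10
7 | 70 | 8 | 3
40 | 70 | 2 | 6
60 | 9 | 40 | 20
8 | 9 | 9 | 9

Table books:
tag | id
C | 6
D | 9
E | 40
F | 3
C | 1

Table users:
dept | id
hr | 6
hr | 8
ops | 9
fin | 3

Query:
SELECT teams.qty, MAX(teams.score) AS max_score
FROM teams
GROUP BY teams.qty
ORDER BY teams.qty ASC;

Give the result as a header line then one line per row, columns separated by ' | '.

After GROUP BY (5 rows):
teams.qty | max_score
20 | 60
10 | 10
3 | 7
6 | 40
9 | 8
After ORDER BY (5 rows):
teams.qty | max_score
3 | 7
6 | 40
9 | 8
10 | 10
20 | 60

== RESULT ==
teams.qty | max_score
3 | 7
6 | 40
9 | 8
10 | 10
20 | 60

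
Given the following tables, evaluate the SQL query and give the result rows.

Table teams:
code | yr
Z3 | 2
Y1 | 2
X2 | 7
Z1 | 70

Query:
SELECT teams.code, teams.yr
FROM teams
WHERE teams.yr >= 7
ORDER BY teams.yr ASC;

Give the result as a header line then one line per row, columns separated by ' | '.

After WHERE (2 rows):
teams.code | teams.yr
X2 | 7
Z1 | 70
After SELECT (2 rows):
teams.code | teams.yr
X2 | 7
Z1 | 70
After ORDER BY (2 rows):
teams.code | teams.yr
X2 | 7
Z1 | 70

== RESULT ==
teams.code | teams.yr
X2 | 7
Z1 | 70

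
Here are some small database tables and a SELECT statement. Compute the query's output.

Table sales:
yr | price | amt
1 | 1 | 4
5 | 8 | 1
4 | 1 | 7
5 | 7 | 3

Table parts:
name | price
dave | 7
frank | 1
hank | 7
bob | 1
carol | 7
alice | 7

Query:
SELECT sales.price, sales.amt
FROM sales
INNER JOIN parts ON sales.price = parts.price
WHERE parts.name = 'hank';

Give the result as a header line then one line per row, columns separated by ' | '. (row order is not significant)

== RESULT ==
sales.price | sales.amt
7 | 3

Derivation:
After JOIN parts (8 rows):
sales.yr | sales.price | sales.amt | parts.name | parts.price
1 | 1 | 4 | frank | 1
1 | 1 | 4 | bob | 1
4 | 1 | 7 | frank | 1
4 | 1 | 7 | bob | 1
5 | 7 | 3 | dave | 7
5 | 7 | 3 | hank | 7
5 | 7 | 3 | carol | 7
5 | 7 | 3 | alice | 7
After WHERE (1 rows):
sales.yr | sales.price | sales.amt | parts.name | parts.price
5 | 7 | 3 | hank | 7
After SELECT (1 rows):
sales.price | sales.amt
7 | 3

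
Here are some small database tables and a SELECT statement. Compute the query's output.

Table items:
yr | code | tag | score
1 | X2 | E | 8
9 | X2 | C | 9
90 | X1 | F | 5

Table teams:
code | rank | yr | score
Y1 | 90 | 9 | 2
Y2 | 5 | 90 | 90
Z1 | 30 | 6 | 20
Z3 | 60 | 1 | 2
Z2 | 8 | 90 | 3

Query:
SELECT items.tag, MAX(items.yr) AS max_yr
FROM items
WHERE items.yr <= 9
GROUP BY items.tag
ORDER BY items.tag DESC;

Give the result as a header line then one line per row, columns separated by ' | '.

After WHERE (2 rows):
items.yr | items.code | items.tag | items.score
1 | X2 | E | 8
9 | X2 | C | 9
After GROUP BY (2 rows):
items.tag | max_yr
E | 1
C | 9
After ORDER BY (2 rows):
items.tag | max_yr
E | 1
C | 9

== RESULT ==
items.tag | max_yr
E | 1
C | 9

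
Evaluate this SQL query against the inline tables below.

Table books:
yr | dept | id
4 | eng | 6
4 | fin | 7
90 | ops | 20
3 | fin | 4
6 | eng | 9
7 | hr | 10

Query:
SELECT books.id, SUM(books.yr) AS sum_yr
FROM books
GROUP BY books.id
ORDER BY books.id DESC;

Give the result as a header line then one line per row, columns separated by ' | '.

== RESULT ==
books.id | sum_yr
20 | 90
10 | 7
9 | 6
7 | 4
6 | 4
4 | 3

Derivation:
After GROUP BY (6 rows):
books.id | sum_yr
6 | 4
7 | 4
20 | 90
4 | 3
9 | 6
10 | 7
After ORDER BY (6 rows):
books.id | sum_yr
20 | 90
10 | 7
9 | 6
7 | 4
6 | 4
4 | 3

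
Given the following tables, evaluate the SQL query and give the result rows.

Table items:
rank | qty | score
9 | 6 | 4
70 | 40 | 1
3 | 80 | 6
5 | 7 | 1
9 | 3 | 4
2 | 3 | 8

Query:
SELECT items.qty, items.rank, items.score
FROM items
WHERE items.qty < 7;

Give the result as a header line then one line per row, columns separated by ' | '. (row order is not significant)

After WHERE (3 rows):
items.rank | items.qty | items.score
9 | 6 | 4
9 | 3 | 4
2 | 3 | 8
After SELECT (3 rows):
items.qty | items.rank | items.score
6 | 9 | 4
3 | 9 | 4
3 | 2 | 8

== RESULT ==
items.qty | items.rank | items.score
6 | 9 | 4
3 | 9 | 4
3 | 2 | 8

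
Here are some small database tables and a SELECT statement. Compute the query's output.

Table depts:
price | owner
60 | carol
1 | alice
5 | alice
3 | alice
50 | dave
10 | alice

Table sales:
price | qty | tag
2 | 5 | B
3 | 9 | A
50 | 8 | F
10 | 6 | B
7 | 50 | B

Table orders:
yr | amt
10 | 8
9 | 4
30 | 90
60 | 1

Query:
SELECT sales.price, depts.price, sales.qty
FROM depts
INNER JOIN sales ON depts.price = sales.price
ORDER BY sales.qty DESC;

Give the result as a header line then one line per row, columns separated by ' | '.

After JOIN sales (3 rows):
depts.price | depts.owner | sales.price | sales.qty | sales.tag
3 | alice | 3 | 9 | A
50 | dave | 50 | 8 | F
10 | alice | 10 | 6 | B
After SELECT (3 rows):
sales.price | depts.price | sales.qty
3 | 3 | 9
50 | 50 | 8
10 | 10 | 6
After ORDER BY (3 rows):
sales.price | depts.price | sales.qty
3 | 3 | 9
50 | 50 | 8
10 | 10 | 6

== RESULT ==
sales.price | depts.price | sales.qty
3 | 3 | 9
50 | 50 | 8
10 | 10 | 6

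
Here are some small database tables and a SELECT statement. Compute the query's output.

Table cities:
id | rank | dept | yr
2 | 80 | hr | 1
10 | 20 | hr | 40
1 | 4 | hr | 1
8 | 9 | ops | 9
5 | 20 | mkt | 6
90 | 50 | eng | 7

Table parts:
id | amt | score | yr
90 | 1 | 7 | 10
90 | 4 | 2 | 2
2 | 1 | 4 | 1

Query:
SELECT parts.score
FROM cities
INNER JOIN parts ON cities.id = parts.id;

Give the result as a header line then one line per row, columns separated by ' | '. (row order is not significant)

After JOIN parts (3 rows):
cities.id | cities.rank | cities.dept | cities.yr | parts.id | parts.amt | parts.score | parts.yr
2 | 80 | hr | 1 | 2 | 1 | 4 | 1
90 | 50 | eng | 7 | 90 | 1 | 7 | 10
90 | 50 | eng | 7 | 90 | 4 | 2 | 2
After SELECT (3 rows):
parts.score
4
7
2

== RESULT ==
parts.score
4
7
2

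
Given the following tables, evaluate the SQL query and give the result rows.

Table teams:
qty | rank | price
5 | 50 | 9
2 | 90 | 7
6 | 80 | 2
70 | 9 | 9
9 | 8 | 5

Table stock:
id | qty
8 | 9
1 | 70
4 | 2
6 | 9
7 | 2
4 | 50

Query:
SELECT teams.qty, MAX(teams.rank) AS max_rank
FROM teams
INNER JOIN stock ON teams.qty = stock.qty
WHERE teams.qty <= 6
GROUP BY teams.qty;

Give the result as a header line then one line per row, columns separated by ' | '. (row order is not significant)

== RESULT ==
teams.qty | max_rank
2 | 90

Derivation:
After JOIN stock (5 rows):
teams.qty | teams.rank | teams.price | stock.id | stock.qty
2 | 90 | 7 | 4 | 2
2 | 90 | 7 | 7 | 2
70 | 9 | 9 | 1 | 70
9 | 8 | 5 | 8 | 9
9 | 8 | 5 | 6 | 9
After WHERE (2 rows):
teams.qty | teams.rank | teams.price | stock.id | stock.qty
2 | 90 | 7 | 4 | 2
2 | 90 | 7 | 7 | 2
After GROUP BY (1 rows):
teams.qty | max_rank
2 | 90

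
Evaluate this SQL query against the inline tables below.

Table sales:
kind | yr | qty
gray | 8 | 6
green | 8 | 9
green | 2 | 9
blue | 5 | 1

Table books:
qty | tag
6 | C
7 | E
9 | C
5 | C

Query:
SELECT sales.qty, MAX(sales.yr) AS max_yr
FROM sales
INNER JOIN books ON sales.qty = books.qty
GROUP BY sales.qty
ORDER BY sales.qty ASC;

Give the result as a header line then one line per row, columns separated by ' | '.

After JOIN books (3 rows):
sales.kind | sales.yr | sales.qty | books.qty | books.tag
gray | 8 | 6 | 6 | C
green | 8 | 9 | 9 | C
green | 2 | 9 | 9 | C
After GROUP BY (2 rows):
sales.qty | max_yr
6 | 8
9 | 8
After ORDER BY (2 rows):
sales.qty | max_yr
6 | 8
9 | 8

== RESULT ==
sales.qty | max_yr
6 | 8
9 | 8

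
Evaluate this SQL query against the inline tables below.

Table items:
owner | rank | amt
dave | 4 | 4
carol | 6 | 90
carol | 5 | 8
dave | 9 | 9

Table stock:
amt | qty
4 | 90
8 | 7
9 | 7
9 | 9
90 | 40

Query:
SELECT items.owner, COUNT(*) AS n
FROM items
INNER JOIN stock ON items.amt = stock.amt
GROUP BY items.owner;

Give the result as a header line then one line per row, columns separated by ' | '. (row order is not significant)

After JOIN stock (5 rows):
items.owner | items.rank | items.amt | stock.amt | stock.qty
dave | 4 | 4 | 4 | 90
carol | 6 | 90 | 90 | 40
carol | 5 | 8 | 8 | 7
dave | 9 | 9 | 9 | 7
dave | 9 | 9 | 9 | 9
After GROUP BY (2 rows):
items.owner | n
dave | 3
carol | 2

== RESULT ==
items.owner | n
dave | 3
carol | 2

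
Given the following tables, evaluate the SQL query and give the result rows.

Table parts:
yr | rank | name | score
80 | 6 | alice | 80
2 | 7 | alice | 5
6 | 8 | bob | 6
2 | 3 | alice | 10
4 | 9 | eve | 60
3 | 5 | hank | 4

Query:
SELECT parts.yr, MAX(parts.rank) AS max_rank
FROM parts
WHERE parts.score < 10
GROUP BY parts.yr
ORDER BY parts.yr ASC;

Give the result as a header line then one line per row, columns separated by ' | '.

== RESULT ==
parts.yr | max_rank
2 | 7
3 | 5
6 | 8

Derivation:
After WHERE (3 rows):
parts.yr | parts.rank | parts.name | parts.score
2 | 7 | alice | 5
6 | 8 | bob | 6
3 | 5 | hank | 4
After GROUP BY (3 rows):
parts.yr | max_rank
2 | 7
6 | 8
3 | 5
After ORDER BY (3 rows):
parts.yr | max_rank
2 | 7
3 | 5
6 | 8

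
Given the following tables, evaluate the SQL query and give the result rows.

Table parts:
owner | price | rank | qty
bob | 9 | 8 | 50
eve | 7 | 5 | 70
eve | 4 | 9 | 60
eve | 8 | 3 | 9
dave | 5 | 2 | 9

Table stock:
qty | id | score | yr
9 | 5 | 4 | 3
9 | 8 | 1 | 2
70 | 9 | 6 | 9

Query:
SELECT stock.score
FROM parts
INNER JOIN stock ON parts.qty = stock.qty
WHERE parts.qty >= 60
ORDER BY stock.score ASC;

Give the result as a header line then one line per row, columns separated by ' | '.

== RESULT ==
stock.score
6

Derivation:
After JOIN stock (5 rows):
parts.owner | parts.price | parts.rank | parts.qty | stock.qty | stock.id | stock.score | stock.yr
eve | 7 | 5 | 70 | 70 | 9 | 6 | 9
eve | 8 | 3 | 9 | 9 | 5 | 4 | 3
eve | 8 | 3 | 9 | 9 | 8 | 1 | 2
dave | 5 | 2 | 9 | 9 | 5 | 4 | 3
dave | 5 | 2 | 9 | 9 | 8 | 1 | 2
After WHERE (1 rows):
parts.owner | parts.price | parts.rank | parts.qty | stock.qty | stock.id | stock.score | stock.yr
eve | 7 | 5 | 70 | 70 | 9 | 6 | 9
After SELECT (1 rows):
stock.score
6
After ORDER BY (1 rows):
stock.score
6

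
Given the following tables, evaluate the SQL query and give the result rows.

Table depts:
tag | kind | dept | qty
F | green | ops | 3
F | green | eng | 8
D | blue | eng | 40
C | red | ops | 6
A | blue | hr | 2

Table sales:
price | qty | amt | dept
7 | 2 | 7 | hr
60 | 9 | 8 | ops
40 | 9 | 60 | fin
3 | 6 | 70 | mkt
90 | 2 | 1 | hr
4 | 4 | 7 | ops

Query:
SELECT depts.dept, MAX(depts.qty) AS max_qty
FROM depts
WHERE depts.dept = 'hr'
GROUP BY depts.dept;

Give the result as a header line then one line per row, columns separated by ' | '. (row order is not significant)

== RESULT ==
depts.dept | max_qty
hr | 2

Derivation:
After WHERE (1 rows):
depts.tag | depts.kind | depts.dept | depts.qty
A | blue | hr | 2
After GROUP BY (1 rows):
depts.dept | max_qty
hr | 2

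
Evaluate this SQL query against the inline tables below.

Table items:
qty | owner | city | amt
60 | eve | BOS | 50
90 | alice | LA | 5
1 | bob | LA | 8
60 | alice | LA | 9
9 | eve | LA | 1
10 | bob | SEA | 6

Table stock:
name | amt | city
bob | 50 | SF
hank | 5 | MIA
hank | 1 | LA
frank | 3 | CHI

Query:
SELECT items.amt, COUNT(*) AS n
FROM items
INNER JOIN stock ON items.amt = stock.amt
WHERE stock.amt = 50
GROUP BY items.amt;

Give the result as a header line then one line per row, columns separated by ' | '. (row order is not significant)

After JOIN stock (3 rows):
items.qty | items.owner | items.city | items.amt | stock.name | stock.amt | stock.city
60 | eve | BOS | 50 | bob | 50 | SF
90 | alice | LA | 5 | hank | 5 | MIA
9 | eve | LA | 1 | hank | 1 | LA
After WHERE (1 rows):
items.qty | items.owner | items.city | items.amt | stock.name | stock.amt | stock.city
60 | eve | BOS | 50 | bob | 50 | SF
After GROUP BY (1 rows):
items.amt | n
50 | 1

== RESULT ==
items.amt | n
50 | 1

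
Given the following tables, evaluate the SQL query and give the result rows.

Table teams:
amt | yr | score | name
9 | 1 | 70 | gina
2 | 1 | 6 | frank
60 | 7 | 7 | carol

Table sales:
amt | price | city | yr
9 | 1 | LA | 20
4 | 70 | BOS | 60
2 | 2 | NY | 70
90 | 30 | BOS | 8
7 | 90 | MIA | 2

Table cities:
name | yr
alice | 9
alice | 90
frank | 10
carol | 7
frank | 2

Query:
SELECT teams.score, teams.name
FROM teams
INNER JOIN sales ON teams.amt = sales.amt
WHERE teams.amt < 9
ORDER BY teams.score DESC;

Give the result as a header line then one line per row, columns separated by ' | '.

== RESULT ==
teams.score | teams.name
6 | frank

Derivation:
After JOIN sales (2 rows):
teams.amt | teams.yr | teams.score | teams.name | sales.amt | sales.price | sales.city | sales.yr
9 | 1 | 70 | gina | 9 | 1 | LA | 20
2 | 1 | 6 | frank | 2 | 2 | NY | 70
After WHERE (1 rows):
teams.amt | teams.yr | teams.score | teams.name | sales.amt | sales.price | sales.city | sales.yr
2 | 1 | 6 | frank | 2 | 2 | NY | 70
After SELECT (1 rows):
teams.score | teams.name
6 | frank
After ORDER BY (1 rows):
teams.score | teams.name
6 | frank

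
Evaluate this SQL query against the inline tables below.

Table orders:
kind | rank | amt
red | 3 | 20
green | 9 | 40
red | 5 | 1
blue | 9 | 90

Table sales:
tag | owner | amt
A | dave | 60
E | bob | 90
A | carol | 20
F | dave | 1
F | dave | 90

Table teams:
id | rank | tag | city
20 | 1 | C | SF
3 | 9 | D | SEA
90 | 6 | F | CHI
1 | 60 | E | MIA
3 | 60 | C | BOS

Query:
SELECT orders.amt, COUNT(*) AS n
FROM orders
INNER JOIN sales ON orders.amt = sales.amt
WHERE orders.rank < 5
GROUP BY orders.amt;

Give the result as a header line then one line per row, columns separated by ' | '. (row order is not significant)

After JOIN sales (4 rows):
orders.kind | orders.rank | orders.amt | sales.tag | sales.owner | sales.amt
red | 3 | 20 | A | carol | 20
red | 5 | 1 | F | dave | 1
blue | 9 | 90 | E | bob | 90
blue | 9 | 90 | F | dave | 90
After WHERE (1 rows):
orders.kind | orders.rank | orders.amt | sales.tag | sales.owner | sales.amt
red | 3 | 20 | A | carol | 20
After GROUP BY (1 rows):
orders.amt | n
20 | 1

== RESULT ==
orders.amt | n
20 | 1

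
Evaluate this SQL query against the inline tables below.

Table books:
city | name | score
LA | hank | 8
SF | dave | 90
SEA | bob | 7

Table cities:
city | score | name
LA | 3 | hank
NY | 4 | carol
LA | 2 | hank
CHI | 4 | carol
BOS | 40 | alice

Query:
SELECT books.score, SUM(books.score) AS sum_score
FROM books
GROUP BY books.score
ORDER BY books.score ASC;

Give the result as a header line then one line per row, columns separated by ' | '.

After GROUP BY (3 rows):
books.score | sum_score
8 | 8
90 | 90
7 | 7
After ORDER BY (3 rows):
books.score | sum_score
7 | 7
8 | 8
90 | 90

== RESULT ==
books.score | sum_score
7 | 7
8 | 8
90 | 90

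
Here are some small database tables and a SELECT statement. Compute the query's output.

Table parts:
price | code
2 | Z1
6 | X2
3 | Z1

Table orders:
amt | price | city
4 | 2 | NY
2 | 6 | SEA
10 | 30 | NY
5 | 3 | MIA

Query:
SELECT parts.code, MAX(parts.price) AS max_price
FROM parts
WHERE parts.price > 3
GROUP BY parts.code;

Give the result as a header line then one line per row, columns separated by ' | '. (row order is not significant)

After WHERE (1 rows):
parts.price | parts.code
6 | X2
After GROUP BY (1 rows):
parts.code | max_price
X2 | 6

== RESULT ==
parts.code | max_price
X2 | 6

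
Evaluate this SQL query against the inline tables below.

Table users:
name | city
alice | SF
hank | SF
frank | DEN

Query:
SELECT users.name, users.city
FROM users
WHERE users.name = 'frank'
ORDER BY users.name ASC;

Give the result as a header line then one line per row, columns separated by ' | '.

== RESULT ==
users.name | users.city
frank | DEN

Derivation:
After WHERE (1 rows):
users.name | users.city
frank | DEN
After SELECT (1 rows):
users.name | users.city
frank | DEN
After ORDER BY (1 rows):
users.name | users.city
frank | DEN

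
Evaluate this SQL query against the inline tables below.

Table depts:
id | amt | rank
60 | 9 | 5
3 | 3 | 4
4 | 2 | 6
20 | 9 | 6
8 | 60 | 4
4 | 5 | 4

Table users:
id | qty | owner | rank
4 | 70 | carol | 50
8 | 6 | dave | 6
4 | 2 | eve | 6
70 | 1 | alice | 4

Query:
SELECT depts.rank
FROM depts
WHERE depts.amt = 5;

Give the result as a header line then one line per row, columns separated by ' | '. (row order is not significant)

== RESULT ==
depts.rank
4

Derivation:
After WHERE (1 rows):
depts.id | depts.amt | depts.rank
4 | 5 | 4
After SELECT (1 rows):
depts.rank
4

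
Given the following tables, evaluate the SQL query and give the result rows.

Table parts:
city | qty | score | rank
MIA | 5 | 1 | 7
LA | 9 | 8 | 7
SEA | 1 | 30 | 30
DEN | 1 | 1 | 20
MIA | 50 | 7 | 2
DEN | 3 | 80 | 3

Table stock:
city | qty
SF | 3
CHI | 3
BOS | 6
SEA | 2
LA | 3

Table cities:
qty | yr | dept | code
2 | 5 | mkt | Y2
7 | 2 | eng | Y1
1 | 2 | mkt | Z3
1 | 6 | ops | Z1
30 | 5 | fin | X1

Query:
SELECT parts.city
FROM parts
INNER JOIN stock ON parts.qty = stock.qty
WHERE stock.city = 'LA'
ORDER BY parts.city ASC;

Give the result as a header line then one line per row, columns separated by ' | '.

After JOIN stock (3 rows):
parts.city | parts.qty | parts.score | parts.rank | stock.city | stock.qty
DEN | 3 | 80 | 3 | SF | 3
DEN | 3 | 80 | 3 | CHI | 3
DEN | 3 | 80 | 3 | LA | 3
After WHERE (1 rows):
parts.city | parts.qty | parts.score | parts.rank | stock.city | stock.qty
DEN | 3 | 80 | 3 | LA | 3
After SELECT (1 rows):
parts.city
DEN
After ORDER BY (1 rows):
parts.city
DEN

== RESULT ==
parts.city
DEN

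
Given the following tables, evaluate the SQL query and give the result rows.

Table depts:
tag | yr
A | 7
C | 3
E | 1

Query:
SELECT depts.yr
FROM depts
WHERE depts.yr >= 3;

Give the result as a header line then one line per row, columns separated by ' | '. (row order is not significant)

After WHERE (2 rows):
depts.tag | depts.yr
A | 7
C | 3
After SELECT (2 rows):
depts.yr
7
3

== RESULT ==
depts.yr
7
3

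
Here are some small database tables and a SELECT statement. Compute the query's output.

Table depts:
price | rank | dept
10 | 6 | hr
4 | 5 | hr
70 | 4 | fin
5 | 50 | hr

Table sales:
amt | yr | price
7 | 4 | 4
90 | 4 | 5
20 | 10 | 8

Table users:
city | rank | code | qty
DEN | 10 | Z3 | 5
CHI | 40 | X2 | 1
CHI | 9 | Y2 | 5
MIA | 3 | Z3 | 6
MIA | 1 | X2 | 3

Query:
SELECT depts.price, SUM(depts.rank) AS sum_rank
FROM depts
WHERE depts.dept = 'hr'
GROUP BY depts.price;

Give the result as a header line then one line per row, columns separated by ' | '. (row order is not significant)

== RESULT ==
depts.price | sum_rank
10 | 6
4 | 5
5 | 50

Derivation:
After WHERE (3 rows):
depts.price | depts.rank | depts.dept
10 | 6 | hr
4 | 5 | hr
5 | 50 | hr
After GROUP BY (3 rows):
depts.price | sum_rank
10 | 6
4 | 5
5 | 50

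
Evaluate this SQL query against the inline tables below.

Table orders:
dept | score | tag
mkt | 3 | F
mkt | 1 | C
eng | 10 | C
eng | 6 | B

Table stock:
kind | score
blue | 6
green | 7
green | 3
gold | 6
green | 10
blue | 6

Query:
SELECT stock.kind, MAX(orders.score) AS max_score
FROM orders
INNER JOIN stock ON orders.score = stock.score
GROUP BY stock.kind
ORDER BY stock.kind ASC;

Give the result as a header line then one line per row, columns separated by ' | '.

After JOIN stock (5 rows):
orders.dept | orders.score | orders.tag | stock.kind | stock.score
mkt | 3 | F | green | 3
eng | 10 | C | green | 10
eng | 6 | B | blue | 6
eng | 6 | B | gold | 6
eng | 6 | B | blue | 6
After GROUP BY (3 rows):
stock.kind | max_score
green | 10
blue | 6
gold | 6
After ORDER BY (3 rows):
stock.kind | max_score
blue | 6
gold | 6
green | 10

== RESULT ==
stock.kind | max_score
blue | 6
gold | 6
green | 10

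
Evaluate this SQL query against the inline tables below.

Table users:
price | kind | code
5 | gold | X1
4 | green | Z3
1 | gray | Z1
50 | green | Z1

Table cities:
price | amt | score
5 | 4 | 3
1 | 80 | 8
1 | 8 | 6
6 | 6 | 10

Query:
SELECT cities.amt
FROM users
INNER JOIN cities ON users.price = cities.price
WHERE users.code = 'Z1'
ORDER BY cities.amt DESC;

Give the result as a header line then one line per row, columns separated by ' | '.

== RESULT ==
cities.amt
80
8

Derivation:
After JOIN cities (3 rows):
users.price | users.kind | users.code | cities.price | cities.amt | cities.score
5 | gold | X1 | 5 | 4 | 3
1 | gray | Z1 | 1 | 80 | 8
1 | gray | Z1 | 1 | 8 | 6
After WHERE (2 rows):
users.price | users.kind | users.code | cities.price | cities.amt | cities.score
1 | gray | Z1 | 1 | 80 | 8
1 | gray | Z1 | 1 | 8 | 6
After SELECT (2 rows):
cities.amt
80
8
After ORDER BY (2 rows):
cities.amt
80
8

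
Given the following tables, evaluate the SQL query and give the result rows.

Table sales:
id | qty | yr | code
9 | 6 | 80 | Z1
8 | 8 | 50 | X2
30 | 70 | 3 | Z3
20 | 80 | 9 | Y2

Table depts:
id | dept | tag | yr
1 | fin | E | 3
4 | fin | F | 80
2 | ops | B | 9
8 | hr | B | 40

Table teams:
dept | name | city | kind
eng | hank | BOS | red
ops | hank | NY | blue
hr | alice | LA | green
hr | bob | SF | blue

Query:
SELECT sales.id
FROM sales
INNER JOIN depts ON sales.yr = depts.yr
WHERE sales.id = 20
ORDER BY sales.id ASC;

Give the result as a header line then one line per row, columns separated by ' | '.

After JOIN depts (3 rows):
sales.id | sales.qty | sales.yr | sales.code | depts.id | depts.dept | depts.tag | depts.yr
9 | 6 | 80 | Z1 | 4 | fin | F | 80
30 | 70 | 3 | Z3 | 1 | fin | E | 3
20 | 80 | 9 | Y2 | 2 | ops | B | 9
After WHERE (1 rows):
sales.id | sales.qty | sales.yr | sales.code | depts.id | depts.dept | depts.tag | depts.yr
20 | 80 | 9 | Y2 | 2 | ops | B | 9
After SELECT (1 rows):
sales.id
20
After ORDER BY (1 rows):
sales.id
20

== RESULT ==
sales.id
20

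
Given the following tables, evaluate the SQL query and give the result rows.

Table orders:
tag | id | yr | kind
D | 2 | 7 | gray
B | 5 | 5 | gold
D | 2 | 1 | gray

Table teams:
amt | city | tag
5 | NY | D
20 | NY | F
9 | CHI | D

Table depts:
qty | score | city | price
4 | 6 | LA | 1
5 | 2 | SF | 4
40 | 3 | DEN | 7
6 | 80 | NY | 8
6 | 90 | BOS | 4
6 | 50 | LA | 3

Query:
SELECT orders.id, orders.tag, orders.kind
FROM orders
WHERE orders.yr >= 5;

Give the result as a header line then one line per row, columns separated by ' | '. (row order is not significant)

== RESULT ==
orders.id | orders.tag | orders.kind
2 | D | gray
5 | B | gold

Derivation:
After WHERE (2 rows):
orders.tag | orders.id | orders.yr | orders.kind
D | 2 | 7 | gray
B | 5 | 5 | gold
After SELECT (2 rows):
orders.id | orders.tag | orders.kind
2 | D | gray
5 | B | gold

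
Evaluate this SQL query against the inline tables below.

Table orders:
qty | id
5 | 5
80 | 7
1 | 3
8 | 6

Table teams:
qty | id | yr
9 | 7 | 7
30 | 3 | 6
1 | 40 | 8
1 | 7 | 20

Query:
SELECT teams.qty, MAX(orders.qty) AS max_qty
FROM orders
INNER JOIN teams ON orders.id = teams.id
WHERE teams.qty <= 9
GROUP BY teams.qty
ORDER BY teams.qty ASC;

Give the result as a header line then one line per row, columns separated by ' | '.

== RESULT ==
teams.qty | max_qty
1 | 80
9 | 80

Derivation:
After JOIN teams (3 rows):
orders.qty | orders.id | teams.qty | teams.id | teams.yr
80 | 7 | 9 | 7 | 7
80 | 7 | 1 | 7 | 20
1 | 3 | 30 | 3 | 6
After WHERE (2 rows):
orders.qty | orders.id | teams.qty | teams.id | teams.yr
80 | 7 | 9 | 7 | 7
80 | 7 | 1 | 7 | 20
After GROUP BY (2 rows):
teams.qty | max_qty
9 | 80
1 | 80
After ORDER BY (2 rows):
teams.qty | max_qty
1 | 80
9 | 80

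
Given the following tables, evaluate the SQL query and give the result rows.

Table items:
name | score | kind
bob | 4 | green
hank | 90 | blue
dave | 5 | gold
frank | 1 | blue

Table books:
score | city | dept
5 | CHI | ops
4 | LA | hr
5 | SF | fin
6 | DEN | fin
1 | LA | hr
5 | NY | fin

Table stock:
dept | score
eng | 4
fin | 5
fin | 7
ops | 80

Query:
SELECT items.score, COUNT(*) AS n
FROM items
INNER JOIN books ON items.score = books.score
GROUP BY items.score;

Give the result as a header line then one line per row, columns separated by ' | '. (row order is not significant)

== RESULT ==
items.score | n
4 | 1
5 | 3
1 | 1

Derivation:
After JOIN books (5 rows):
items.name | items.score | items.kind | books.score | books.city | books.dept
bob | 4 | green | 4 | LA | hr
dave | 5 | gold | 5 | CHI | ops
dave | 5 | gold | 5 | SF | fin
dave | 5 | gold | 5 | NY | fin
frank | 1 | blue | 1 | LA | hr
After GROUP BY (3 rows):
items.score | n
4 | 1
5 | 3
1 | 1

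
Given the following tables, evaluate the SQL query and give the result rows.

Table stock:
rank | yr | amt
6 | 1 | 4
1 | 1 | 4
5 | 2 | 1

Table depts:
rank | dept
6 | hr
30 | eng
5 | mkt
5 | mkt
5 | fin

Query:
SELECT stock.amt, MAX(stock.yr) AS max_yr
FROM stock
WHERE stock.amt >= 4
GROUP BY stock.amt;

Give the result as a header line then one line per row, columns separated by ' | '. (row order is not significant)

After WHERE (2 rows):
stock.rank | stock.yr | stock.amt
6 | 1 | 4
1 | 1 | 4
After GROUP BY (1 rows):
stock.amt | max_yr
4 | 1

== RESULT ==
stock.amt | max_yr
4 | 1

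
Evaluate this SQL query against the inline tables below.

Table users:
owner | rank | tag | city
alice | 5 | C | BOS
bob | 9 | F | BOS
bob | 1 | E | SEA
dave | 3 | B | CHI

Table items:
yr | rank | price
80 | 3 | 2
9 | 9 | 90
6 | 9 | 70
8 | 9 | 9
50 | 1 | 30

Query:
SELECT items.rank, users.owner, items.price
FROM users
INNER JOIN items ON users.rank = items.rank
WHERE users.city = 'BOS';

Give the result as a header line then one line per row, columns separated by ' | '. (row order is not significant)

== RESULT ==
items.rank | users.owner | items.price
9 | bob | 90
9 | bob | 70
9 | bob | 9

Derivation:
After JOIN items (5 rows):
users.owner | users.rank | users.tag | users.city | items.yr | items.rank | items.price
bob | 9 | F | BOS | 9 | 9 | 90
bob | 9 | F | BOS | 6 | 9 | 70
bob | 9 | F | BOS | 8 | 9 | 9
bob | 1 | E | SEA | 50 | 1 | 30
dave | 3 | B | CHI | 80 | 3 | 2
After WHERE (3 rows):
users.owner | users.rank | users.tag | users.city | items.yr | items.rank | items.price
bob | 9 | F | BOS | 9 | 9 | 90
bob | 9 | F | BOS | 6 | 9 | 70
bob | 9 | F | BOS | 8 | 9 | 9
After SELECT (3 rows):
items.rank | users.owner | items.price
9 | bob | 90
9 | bob | 70
9 | bob | 9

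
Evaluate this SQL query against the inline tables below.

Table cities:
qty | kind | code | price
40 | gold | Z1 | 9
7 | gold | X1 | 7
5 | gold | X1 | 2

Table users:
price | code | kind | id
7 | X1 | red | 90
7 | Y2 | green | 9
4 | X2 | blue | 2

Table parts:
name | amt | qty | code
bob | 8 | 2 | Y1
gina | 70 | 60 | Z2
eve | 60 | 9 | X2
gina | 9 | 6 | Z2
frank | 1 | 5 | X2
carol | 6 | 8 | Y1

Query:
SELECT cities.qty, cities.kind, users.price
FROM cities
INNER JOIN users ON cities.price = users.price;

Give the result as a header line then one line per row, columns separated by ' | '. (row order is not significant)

== RESULT ==
cities.qty | cities.kind | users.price
7 | gold | 7
7 | gold | 7

Derivation:
After JOIN users (2 rows):
cities.qty | cities.kind | cities.code | cities.price | users.price | users.code | users.kind | users.id
7 | gold | X1 | 7 | 7 | X1 | red | 90
7 | gold | X1 | 7 | 7 | Y2 | green | 9
After SELECT (2 rows):
cities.qty | cities.kind | users.price
7 | gold | 7
7 | gold | 7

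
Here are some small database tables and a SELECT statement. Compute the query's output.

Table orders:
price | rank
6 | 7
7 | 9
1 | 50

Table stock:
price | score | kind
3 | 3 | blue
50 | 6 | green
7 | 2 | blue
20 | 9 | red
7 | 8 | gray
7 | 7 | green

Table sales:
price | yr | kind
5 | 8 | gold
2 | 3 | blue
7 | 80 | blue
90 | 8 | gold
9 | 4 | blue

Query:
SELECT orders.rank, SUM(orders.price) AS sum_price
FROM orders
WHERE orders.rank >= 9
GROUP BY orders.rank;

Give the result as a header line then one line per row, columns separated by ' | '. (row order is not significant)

== RESULT ==
orders.rank | sum_price
9 | 7
50 | 1

Derivation:
After WHERE (2 rows):
orders.price | orders.rank
7 | 9
1 | 50
After GROUP BY (2 rows):
orders.rank | sum_price
9 | 7
50 | 1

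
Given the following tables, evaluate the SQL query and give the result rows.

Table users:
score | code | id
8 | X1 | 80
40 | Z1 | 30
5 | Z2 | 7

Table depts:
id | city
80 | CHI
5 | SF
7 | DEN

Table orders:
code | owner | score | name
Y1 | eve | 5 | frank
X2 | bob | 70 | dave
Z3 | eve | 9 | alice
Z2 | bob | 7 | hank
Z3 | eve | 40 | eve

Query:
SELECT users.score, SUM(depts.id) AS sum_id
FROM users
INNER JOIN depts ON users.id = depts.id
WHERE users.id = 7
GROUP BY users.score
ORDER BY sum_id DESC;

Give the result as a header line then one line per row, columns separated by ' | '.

After JOIN depts (2 rows):
users.score | users.code | users.id | depts.id | depts.city
8 | X1 | 80 | 80 | CHI
5 | Z2 | 7 | 7 | DEN
After WHERE (1 rows):
users.score | users.code | users.id | depts.id | depts.city
5 | Z2 | 7 | 7 | DEN
After GROUP BY (1 rows):
users.score | sum_id
5 | 7
After ORDER BY (1 rows):
users.score | sum_id
5 | 7

== RESULT ==
users.score | sum_id
5 | 7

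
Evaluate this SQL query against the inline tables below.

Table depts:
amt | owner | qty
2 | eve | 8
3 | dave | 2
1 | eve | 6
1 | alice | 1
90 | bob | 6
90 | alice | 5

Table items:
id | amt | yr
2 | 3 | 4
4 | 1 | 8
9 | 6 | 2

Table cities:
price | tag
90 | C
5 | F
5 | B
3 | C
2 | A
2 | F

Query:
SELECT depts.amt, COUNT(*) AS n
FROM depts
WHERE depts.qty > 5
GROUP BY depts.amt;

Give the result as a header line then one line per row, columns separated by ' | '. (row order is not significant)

After WHERE (3 rows):
depts.amt | depts.owner | depts.qty
2 | eve | 8
1 | eve | 6
90 | bob | 6
After GROUP BY (3 rows):
depts.amt | n
2 | 1
1 | 1
90 | 1

== RESULT ==
depts.amt | n
2 | 1
1 | 1
90 | 1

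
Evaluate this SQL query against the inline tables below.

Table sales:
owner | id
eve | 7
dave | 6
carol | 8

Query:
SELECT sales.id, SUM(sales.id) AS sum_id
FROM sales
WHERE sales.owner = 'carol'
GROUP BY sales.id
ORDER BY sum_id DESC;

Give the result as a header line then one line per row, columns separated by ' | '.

== RESULT ==
sales.id | sum_id
8 | 8

Derivation:
After WHERE (1 rows):
sales.owner | sales.id
carol | 8
After GROUP BY (1 rows):
sales.id | sum_id
8 | 8
After ORDER BY (1 rows):
sales.id | sum_id
8 | 8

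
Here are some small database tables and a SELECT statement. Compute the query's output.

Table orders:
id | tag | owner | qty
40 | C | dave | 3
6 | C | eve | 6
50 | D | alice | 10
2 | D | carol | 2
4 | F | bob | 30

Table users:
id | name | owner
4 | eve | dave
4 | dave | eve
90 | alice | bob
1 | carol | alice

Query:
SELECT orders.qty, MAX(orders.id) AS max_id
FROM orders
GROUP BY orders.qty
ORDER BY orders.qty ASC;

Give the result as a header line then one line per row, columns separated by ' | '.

== RESULT ==
orders.qty | max_id
2 | 2
3 | 40
6 | 6
10 | 50
30 | 4

Derivation:
After GROUP BY (5 rows):
orders.qty | max_id
3 | 40
6 | 6
10 | 50
2 | 2
30 | 4
After ORDER BY (5 rows):
orders.qty | max_id
2 | 2
3 | 40
6 | 6
10 | 50
30 | 4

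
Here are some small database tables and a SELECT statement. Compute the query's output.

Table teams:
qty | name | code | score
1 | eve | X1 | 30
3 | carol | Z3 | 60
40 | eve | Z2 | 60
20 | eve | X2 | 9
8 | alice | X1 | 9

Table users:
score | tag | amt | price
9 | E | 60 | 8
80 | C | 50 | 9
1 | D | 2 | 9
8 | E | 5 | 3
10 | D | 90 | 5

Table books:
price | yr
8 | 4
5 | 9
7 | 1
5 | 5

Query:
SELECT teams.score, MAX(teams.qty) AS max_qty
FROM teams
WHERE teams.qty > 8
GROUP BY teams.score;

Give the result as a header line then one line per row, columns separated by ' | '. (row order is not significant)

After WHERE (2 rows):
teams.qty | teams.name | teams.code | teams.score
40 | eve | Z2 | 60
20 | eve | X2 | 9
After GROUP BY (2 rows):
teams.score | max_qty
60 | 40
9 | 20

== RESULT ==
teams.score | max_qty
60 | 40
9 | 20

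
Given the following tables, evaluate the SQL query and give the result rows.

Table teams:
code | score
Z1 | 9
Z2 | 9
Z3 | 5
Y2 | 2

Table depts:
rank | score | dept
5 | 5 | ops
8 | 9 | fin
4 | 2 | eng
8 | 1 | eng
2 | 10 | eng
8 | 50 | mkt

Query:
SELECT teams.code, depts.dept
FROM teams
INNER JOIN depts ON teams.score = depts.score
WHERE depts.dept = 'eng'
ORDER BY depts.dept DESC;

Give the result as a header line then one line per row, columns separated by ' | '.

== RESULT ==
teams.code | depts.dept
Y2 | eng

Derivation:
After JOIN depts (4 rows):
teams.code | teams.score | depts.rank | depts.score | depts.dept
Z1 | 9 | 8 | 9 | fin
Z2 | 9 | 8 | 9 | fin
Z3 | 5 | 5 | 5 | ops
Y2 | 2 | 4 | 2 | eng
After WHERE (1 rows):
teams.code | teams.score | depts.rank | depts.score | depts.dept
Y2 | 2 | 4 | 2 | eng
After SELECT (1 rows):
teams.code | depts.dept
Y2 | eng
After ORDER BY (1 rows):
teams.code | depts.dept
Y2 | eng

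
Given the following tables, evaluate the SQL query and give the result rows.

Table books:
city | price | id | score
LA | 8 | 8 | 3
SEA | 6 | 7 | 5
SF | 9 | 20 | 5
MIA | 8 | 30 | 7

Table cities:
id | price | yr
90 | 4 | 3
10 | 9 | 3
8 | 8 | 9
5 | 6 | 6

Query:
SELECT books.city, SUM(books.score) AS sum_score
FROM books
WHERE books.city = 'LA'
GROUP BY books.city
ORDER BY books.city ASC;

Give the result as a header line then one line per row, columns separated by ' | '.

After WHERE (1 rows):
books.city | books.price | books.id | books.score
LA | 8 | 8 | 3
After GROUP BY (1 rows):
books.city | sum_score
LA | 3
After ORDER BY (1 rows):
books.city | sum_score
LA | 3

== RESULT ==
books.city | sum_score
LA | 3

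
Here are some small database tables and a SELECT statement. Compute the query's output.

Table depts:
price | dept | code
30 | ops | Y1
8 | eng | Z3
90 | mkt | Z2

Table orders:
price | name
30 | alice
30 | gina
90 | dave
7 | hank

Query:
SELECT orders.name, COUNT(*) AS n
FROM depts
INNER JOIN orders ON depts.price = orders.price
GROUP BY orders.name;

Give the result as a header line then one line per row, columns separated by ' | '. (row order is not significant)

== RESULT ==
orders.name | n
alice | 1
gina | 1
dave | 1

Derivation:
After JOIN orders (3 rows):
depts.price | depts.dept | depts.code | orders.price | orders.name
30 | ops | Y1 | 30 | alice
30 | ops | Y1 | 30 | gina
90 | mkt | Z2 | 90 | dave
After GROUP BY (3 rows):
orders.name | n
alice | 1
gina | 1
dave | 1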